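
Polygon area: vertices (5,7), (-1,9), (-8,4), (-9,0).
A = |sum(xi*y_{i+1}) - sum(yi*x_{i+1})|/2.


sum(xi*y_{i+1}) = 5*9 - 1*4 - 8*0 - 9*7 = -22
sum(yi*x_{i+1}) = 7*(-1) + 9*(-8) + 4*(-9) + 0*5 = -115
Area = |-22 + 115|/2 = 93/2 = 46.5000

46.5000 sq units


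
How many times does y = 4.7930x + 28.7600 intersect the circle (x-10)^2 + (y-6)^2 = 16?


Substitute y = 4.7930x + 28.7600: (x-10)^2 + (4.7930x+28.7600-6)^2 = 16
Expand to Ax^2 + Bx + C = 0, where b-k = 22.76
A = 1+m^2 = 23.972849
B = 2(m(b-k) - h) = 2(4.7930*22.76 - 10) = 198.17736
C = h^2 + (b-k)^2 - r^2 = 100 + 518.0176 - 16 = 602.0176
disc = B^2-4AC = 39274.2660 - 57728.3081 = -18454.0421
disc < 0

0 intersection points


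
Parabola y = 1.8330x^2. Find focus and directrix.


a = 1.8330
1/(4a) = 0.1364
Focus = (0, 0.1364)
Directrix: y = -0.1364

Focus = (0, 0.1364), Directrix: y = -0.1364


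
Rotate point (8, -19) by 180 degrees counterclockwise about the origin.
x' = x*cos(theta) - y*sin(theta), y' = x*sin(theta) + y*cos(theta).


cos(180) = -1, sin(180) = 0
x' = 8*(-1) + 19*0 = -8
y' = 8*0 - 19*(-1) = 19

(-8, 19)


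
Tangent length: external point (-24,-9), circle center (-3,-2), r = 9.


d = sqrt((-24+ 3)^2 + (-9+ 2)^2) = sqrt(441+49) = 22.1359
L = sqrt(490.0000 - 81) = sqrt(409.0000) = 20.2237

20.2237


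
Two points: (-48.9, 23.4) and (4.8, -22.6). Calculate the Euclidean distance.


dx = 4.8 + 48.9 = 53.7
dy = -22.6 - 23.4 = -46.0
d = sqrt(2883.69 + 2116.0) = sqrt(4999.69) = 70.7085

70.7085


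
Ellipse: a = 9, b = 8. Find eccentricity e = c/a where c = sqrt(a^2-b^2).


c = sqrt(81-64) = sqrt(17) = 4.1231
e = c/a = sqrt(17)/9 = 0.4581

e = 0.4581


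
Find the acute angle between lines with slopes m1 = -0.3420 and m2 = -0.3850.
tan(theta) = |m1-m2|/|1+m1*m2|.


m1-m2 = 0.043
1+m1*m2 = 1.13167
tan(theta) = |0.043/1.13167| = 0.037997
theta = arctan(|0.043/1.13167|) = 2.1760 degrees (acute angle)

2.1760 degrees


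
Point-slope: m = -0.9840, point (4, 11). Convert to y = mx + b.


y - 11 = -0.9840(x - 4)
y = -0.9840x + 11 + 0.9840*4
y = -0.9840x + 14.9360

y = -0.9840x + 14.9360


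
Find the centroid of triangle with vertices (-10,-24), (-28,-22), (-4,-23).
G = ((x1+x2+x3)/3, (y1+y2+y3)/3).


Gx = (-10- 28- 4)/3 = -42/3 = -14.0000
Gy = (-24- 22- 23)/3 = -69/3 = -23.0000

G = (-14.0000, -23.0000)


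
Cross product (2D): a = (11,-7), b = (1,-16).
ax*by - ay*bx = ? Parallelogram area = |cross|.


cross = 11*(-16) + 7*1 = -176 + 7 = -169
Parallelogram area = |-169| = 169

cross = -169, parallelogram area = 169


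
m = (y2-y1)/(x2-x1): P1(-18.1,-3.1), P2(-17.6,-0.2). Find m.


dy = -0.2 + 3.1 = 2.9
dx = -17.6 + 18.1 = 0.5
m = 2.9/0.5 = 5.8000

m = 5.8000


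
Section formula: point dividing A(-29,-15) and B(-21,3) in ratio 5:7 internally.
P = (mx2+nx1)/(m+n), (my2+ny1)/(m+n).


Px = (5*(-21) + 7*(-29))/12 = -308/12 = -25.6667
Py = (5*3 + 7*(-15))/12 = -90/12 = -7.5000

P = (-25.6667, -7.5000)


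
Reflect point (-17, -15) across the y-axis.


Reflection rule for y-axis: (-x, y)
(-17, -15) -> (17, -15)

(17, -15)


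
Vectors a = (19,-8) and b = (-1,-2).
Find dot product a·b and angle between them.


a·b = 19*(-1) - 8*(-2) = -19 + 16 = -3
|a| = sqrt(361+64) = 20.6155
|b| = sqrt(1+4) = 2.2361
cos(theta) = -3/(sqrt(425)*sqrt(5)) = -3/sqrt(2125) = -0.065079
theta = arccos(-3/sqrt(2125)) = 93.7314 degrees

a·b = -3, theta = 93.7314 deg


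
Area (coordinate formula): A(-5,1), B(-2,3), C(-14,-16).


-5*(3+ 16) = -95
-2*(-16-1) = 34
-14*(1-3) = 28
sum = -33
Area = |-33|/2 = 16.5000

16.5000 sq units


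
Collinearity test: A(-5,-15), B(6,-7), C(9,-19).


-5*(-7+ 19) + 6*(-19+ 15) + 9*(-15+ 7)
= -60 - 24 - 72 = -156

No, not collinear (determinant = -156)


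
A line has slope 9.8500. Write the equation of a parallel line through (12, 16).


Parallel lines have equal slopes.
m2 = 9.8500
b2 = 16 - 9.8500*12 = -102.2000

y = 9.8500x - 102.2000


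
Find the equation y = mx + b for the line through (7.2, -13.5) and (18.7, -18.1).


m = (-4.6)/(11.5) = -0.4000
b = y1 - m*x1 = -13.5 - (-4.6*7.2)/(11.5) = -13.5 + 2.8800 = -10.6200

y = -0.4000x - 10.6200


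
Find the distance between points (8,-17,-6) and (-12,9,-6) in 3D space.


dx=-20, dy=26, dz=0
d = sqrt(400+676+0) = sqrt(1076) = 32.8024

32.8024


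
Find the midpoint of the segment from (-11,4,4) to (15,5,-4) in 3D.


Mx = (-11+15)/2 = 2.0000
My = (4+5)/2 = 4.5000
Mz = (4- 4)/2 = 0

M = (2.0000, 4.5000, 0)


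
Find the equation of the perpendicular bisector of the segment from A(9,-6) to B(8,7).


Midpoint = (8.5, 0.5)
Slope of AB = dy/dx = 13/(-1) = -13.0000
Perp slope = -dx/dy = 1/13 = 0.0769
b = My - (perp slope)*Mx = 0.5 + (-1*8.5)/13 = 0.5 - 0.6538 = -0.1538

y = 0.0769x - 0.1538


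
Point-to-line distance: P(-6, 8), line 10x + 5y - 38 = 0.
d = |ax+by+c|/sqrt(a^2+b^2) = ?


|10*(-6) + 5*8 - 38| = |-58| = 58
sqrt(100 + 25) = sqrt(125) = 11.1803
d = 58/sqrt(125) = 5.1877

5.1877


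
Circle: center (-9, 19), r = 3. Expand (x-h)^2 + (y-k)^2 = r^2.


(x+ 9)^2 + (y-19)^2 = 3^2
D = -2h = 18, E = -2k = -38
F = h^2+k^2-r^2 = 81+361-9 = 433

x^2 + y^2 + 18x - 38y + 433 = 0


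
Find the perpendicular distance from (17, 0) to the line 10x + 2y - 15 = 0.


|10*17 + 2*0 - 15| = |155| = 155
sqrt(100 + 4) = sqrt(104) = 10.1980
d = 155/sqrt(104) = 15.1990

15.1990


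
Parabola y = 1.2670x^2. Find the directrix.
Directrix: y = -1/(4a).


a = 1.2670
1/(4a) = 0.1973
directrix: y = -0.1973 = -0.1973

y = -0.1973


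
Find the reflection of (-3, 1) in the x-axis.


Reflection rule for x-axis: (x, -y)
(-3, 1) -> (-3, -1)

(-3, -1)


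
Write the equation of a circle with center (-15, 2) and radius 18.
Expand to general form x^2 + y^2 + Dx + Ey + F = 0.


(x+ 15)^2 + (y-2)^2 = 18^2
D = -2h = 30, E = -2k = -4
F = h^2+k^2-r^2 = 225+4-324 = -95

x^2 + y^2 + 30x - 4y - 95 = 0


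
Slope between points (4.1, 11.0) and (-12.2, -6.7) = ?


dy = -6.7 - 11.0 = -17.7
dx = -12.2 - 4.1 = -16.3
m = -17.7/(-16.3) = 1.0859

m = 1.0859


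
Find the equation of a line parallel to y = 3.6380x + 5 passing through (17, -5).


Parallel lines have equal slopes.
m2 = 3.6380
b2 = -5 - 3.6380*17 = -66.8460

y = 3.6380x - 66.8460


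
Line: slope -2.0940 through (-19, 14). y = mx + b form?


y - 14 = -2.0940(x + 19)
y = -2.0940x + 14 + 2.0940*(-19)
y = -2.0940x - 25.7860

y = -2.0940x - 25.7860


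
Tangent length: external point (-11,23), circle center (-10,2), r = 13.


d = sqrt((-11+ 10)^2 + (23-2)^2) = sqrt(1+441) = 21.0238
L = sqrt(442.0000 - 169) = sqrt(273.0000) = 16.5227

16.5227


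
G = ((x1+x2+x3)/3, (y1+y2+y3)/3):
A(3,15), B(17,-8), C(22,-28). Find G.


Gx = (3+17+22)/3 = 42/3 = 14.0000
Gy = (15- 8- 28)/3 = -21/3 = -7.0000

G = (14.0000, -7.0000)


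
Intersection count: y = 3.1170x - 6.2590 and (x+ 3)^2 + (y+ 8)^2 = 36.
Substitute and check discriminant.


Substitute y = 3.1170x - 6.2590: (x+ 3)^2 + (3.1170x- 6.2590+ 8)^2 = 36
Expand to Ax^2 + Bx + C = 0, where b-k = 1.741
A = 1+m^2 = 10.715689
B = 2(m(b-k) - h) = 2(3.1170*1.741 + 3) = 16.853394
C = h^2 + (b-k)^2 - r^2 = 9 + 3.031081 - 36 = -23.968919
disc = B^2-4AC = 284.0369 + 1027.3739 = 1311.4108
disc > 0

2 intersection points


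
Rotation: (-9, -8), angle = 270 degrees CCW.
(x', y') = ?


cos(270) = 0, sin(270) = -1
x' = -9*0 + 8*(-1) = -8
y' = -9*(-1) - 8*0 = 9

(-8, 9)


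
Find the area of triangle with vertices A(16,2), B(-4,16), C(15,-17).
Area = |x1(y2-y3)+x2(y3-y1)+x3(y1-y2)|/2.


16*(16+ 17) = 528
-4*(-17-2) = 76
15*(2-16) = -210
sum = 394
Area = |394|/2 = 197.0000

197.0000 sq units


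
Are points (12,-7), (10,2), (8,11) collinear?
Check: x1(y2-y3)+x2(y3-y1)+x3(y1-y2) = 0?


12*(2-11) + 10*(11+ 7) + 8*(-7-2)
= -108 + 180 - 72 = 0

Yes, collinear (determinant = 0)


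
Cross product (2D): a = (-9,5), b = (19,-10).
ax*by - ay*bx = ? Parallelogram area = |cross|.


cross = -9*(-10) - 5*19 = 90 - 95 = -5
Parallelogram area = |-5| = 5

cross = -5, parallelogram area = 5


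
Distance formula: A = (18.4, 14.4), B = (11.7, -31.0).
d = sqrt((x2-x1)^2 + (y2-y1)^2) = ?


dx = 11.7 - 18.4 = -6.7
dy = -31.0 - 14.4 = -45.4
d = sqrt(44.89 + 2061.16) = sqrt(2106.05) = 45.8917

45.8917


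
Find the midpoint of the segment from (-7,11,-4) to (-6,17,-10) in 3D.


Mx = (-7- 6)/2 = -6.5000
My = (11+17)/2 = 14.0000
Mz = (-4- 10)/2 = -7.0000

M = (-6.5000, 14.0000, -7.0000)


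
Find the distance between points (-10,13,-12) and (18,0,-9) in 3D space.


dx=28, dy=-13, dz=3
d = sqrt(784+169+9) = sqrt(962) = 31.0161

31.0161


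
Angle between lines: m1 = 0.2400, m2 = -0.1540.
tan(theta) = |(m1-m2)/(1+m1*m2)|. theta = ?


m1-m2 = 0.394
1+m1*m2 = 0.96304
tan(theta) = |0.394/0.96304| = 0.409121
theta = arctan(|0.394/0.96304|) = 22.2505 degrees (acute angle)

22.2505 degrees


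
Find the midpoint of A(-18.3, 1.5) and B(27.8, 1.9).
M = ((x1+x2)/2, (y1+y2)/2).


Mx = (-18.3 + 27.8)/2 = 9.5/2 = 4.7500
My = (1.5 + 1.9)/2 = 3.4/2 = 1.7000

(4.7500, 1.7000)


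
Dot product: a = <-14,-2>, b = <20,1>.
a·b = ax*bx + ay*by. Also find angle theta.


a·b = -14*20 - 2*1 = -280 - 2 = -282
|a| = sqrt(196+4) = 14.1421
|b| = sqrt(400+1) = 20.0250
cos(theta) = -282/(sqrt(200)*sqrt(401)) = -282/sqrt(80200) = -0.995777
theta = arccos(-282/sqrt(80200)) = 174.7323 degrees

a·b = -282, theta = 174.7323 deg


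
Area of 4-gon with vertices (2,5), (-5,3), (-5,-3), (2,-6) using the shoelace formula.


sum(xi*y_{i+1}) = 2*3 - 5*(-3) - 5*(-6) + 2*5 = 61
sum(yi*x_{i+1}) = 5*(-5) + 3*(-5) - 3*2 - 6*2 = -58
Area = |61 + 58|/2 = 119/2 = 59.5000

59.5000 sq units


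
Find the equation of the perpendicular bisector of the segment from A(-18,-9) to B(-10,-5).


Midpoint = (-14, -7)
Slope of AB = dy/dx = 4/8 = 0.5000
Perp slope = -dx/dy = -8/4 = -2.0000
b = My - (perp slope)*Mx = -7 + (8*(-14))/4 = -7 - 28.0000 = -35.0000

y = -2.0000x - 35.0000


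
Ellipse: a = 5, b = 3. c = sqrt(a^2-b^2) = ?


c^2 = 5^2 - 3^2 = 25 - 9 = 16
c = sqrt(16) = 4.0000

c = 4.0000


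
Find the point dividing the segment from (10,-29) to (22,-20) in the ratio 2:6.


Px = (2*22 + 6*10)/8 = 104/8 = 13.0000
Py = (2*(-20) + 6*(-29))/8 = -214/8 = -26.7500

P = (13.0000, -26.7500)


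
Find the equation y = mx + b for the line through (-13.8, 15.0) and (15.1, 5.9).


m = (-9.1)/(28.9) = -0.3149
b = y1 - m*x1 = 15.0 - (-9.1*(-13.8))/(28.9) = 15.0 - 4.3453 = 10.6547

y = -0.3149x + 10.6547


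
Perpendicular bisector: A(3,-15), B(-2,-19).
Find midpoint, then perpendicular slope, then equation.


Midpoint = (0.5, -17)
Slope of AB = dy/dx = -4/(-5) = 0.8000
Perp slope = -dx/dy = -5/4 = -1.2500
b = My - (perp slope)*Mx = -17 + (-5*0.5)/(-4) = -17 + 0.6250 = -16.3750

y = -1.2500x - 16.3750


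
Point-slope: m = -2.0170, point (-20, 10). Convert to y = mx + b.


y - 10 = -2.0170(x + 20)
y = -2.0170x + 10 + 2.0170*(-20)
y = -2.0170x - 30.3400

y = -2.0170x - 30.3400


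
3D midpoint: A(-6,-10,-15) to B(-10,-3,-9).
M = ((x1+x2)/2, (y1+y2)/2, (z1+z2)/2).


Mx = (-6- 10)/2 = -8.0000
My = (-10- 3)/2 = -6.5000
Mz = (-15- 9)/2 = -12.0000

M = (-8.0000, -6.5000, -12.0000)


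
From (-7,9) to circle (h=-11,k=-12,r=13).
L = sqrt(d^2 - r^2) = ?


d = sqrt((-7+ 11)^2 + (9+ 12)^2) = sqrt(16+441) = 21.3776
L = sqrt(457.0000 - 169) = sqrt(288.0000) = 16.9706

16.9706


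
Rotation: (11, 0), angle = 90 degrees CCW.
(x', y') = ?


cos(90) = 0, sin(90) = 1
x' = 11*0 - 0*1 = 0
y' = 11*1 + 0*0 = 11

(0, 11)


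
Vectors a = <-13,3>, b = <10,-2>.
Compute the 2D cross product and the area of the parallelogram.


cross = -13*(-2) - 3*10 = 26 - 30 = -4
Parallelogram area = |-4| = 4

cross = -4, parallelogram area = 4


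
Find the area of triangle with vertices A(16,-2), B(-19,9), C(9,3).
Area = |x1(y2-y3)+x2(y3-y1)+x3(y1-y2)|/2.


16*(9-3) = 96
-19*(3+ 2) = -95
9*(-2-9) = -99
sum = -98
Area = |-98|/2 = 49.0000

49.0000 sq units


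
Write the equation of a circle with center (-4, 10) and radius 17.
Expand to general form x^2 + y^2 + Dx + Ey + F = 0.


(x+ 4)^2 + (y-10)^2 = 17^2
D = -2h = 8, E = -2k = -20
F = h^2+k^2-r^2 = 16+100-289 = -173

x^2 + y^2 + 8x - 20y - 173 = 0


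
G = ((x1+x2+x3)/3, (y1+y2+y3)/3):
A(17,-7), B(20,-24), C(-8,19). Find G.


Gx = (17+20- 8)/3 = 29/3 = 9.6667
Gy = (-7- 24+19)/3 = -12/3 = -4.0000

G = (9.6667, -4.0000)


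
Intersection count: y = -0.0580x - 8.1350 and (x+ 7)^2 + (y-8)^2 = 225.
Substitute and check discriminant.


Substitute y = -0.0580x - 8.1350: (x+ 7)^2 + (-0.0580x- 8.1350-8)^2 = 225
Expand to Ax^2 + Bx + C = 0, where b-k = -16.135
A = 1+m^2 = 1.003364
B = 2(m(b-k) - h) = 2(-0.0580*(-16.135) + 7) = 15.87166
C = h^2 + (b-k)^2 - r^2 = 49 + 260.338225 - 225 = 84.338225
disc = B^2-4AC = 251.9096 - 338.4878 = -86.5782
disc < 0

0 intersection points


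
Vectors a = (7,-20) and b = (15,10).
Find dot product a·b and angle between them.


a·b = 7*15 - 20*10 = 105 - 200 = -95
|a| = sqrt(49+400) = 21.1896
|b| = sqrt(225+100) = 18.0278
cos(theta) = -95/(sqrt(449)*sqrt(325)) = -95/sqrt(145925) = -0.248690
theta = arccos(-95/sqrt(145925)) = 104.4000 degrees

a·b = -95, theta = 104.4000 deg


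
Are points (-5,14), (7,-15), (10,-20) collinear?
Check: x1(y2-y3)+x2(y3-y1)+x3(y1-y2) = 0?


-5*(-15+ 20) + 7*(-20-14) + 10*(14+ 15)
= -25 - 238 + 290 = 27

No, not collinear (determinant = 27)


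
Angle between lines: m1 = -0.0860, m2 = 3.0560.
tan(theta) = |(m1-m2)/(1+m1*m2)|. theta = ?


m1-m2 = -3.142
1+m1*m2 = 0.737184
tan(theta) = |-3.142/0.737184| = 4.262165
theta = arctan(|-3.142/0.737184|) = 76.7959 degrees (acute angle)

76.7959 degrees


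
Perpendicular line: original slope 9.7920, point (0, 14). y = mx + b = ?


Perpendicular slope = -1/m1 = -1/9.7920 = -0.1021
b2 = y0 - m2*x0 = 14 + 0/9.7920 = 14 + 0 = 14.0000

y = -0.1021x + 14.0000


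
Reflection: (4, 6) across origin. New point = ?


Reflection rule for origin: (-x, -y)
(4, 6) -> (-4, -6)

(-4, -6)


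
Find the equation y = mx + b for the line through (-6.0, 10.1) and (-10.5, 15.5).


m = (5.4)/(-4.5) = -1.2000
b = y1 - m*x1 = 10.1 - (5.4*(-6.0))/(-4.5) = 10.1 - 7.2000 = 2.9000

y = -1.2000x + 2.9000


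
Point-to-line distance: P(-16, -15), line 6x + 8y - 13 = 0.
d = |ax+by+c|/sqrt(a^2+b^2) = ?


|6*(-16) + 8*(-15) - 13| = |-229| = 229
sqrt(36 + 64) = sqrt(100) = 10.0000
d = 229/sqrt(100) = 22.9000

22.9000


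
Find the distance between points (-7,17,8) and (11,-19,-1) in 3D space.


dx=18, dy=-36, dz=-9
d = sqrt(324+1296+81) = sqrt(1701) = 41.2432

41.2432


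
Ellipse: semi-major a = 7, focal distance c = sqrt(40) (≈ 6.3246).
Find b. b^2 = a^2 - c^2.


b^2 = 7^2 - (sqrt(40))^2 = 49 - 40 = 9
b = sqrt(9) = 3

b = 3


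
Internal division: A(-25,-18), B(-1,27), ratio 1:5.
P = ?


Px = (1*(-1) + 5*(-25))/6 = -126/6 = -21.0000
Py = (1*27 + 5*(-18))/6 = -63/6 = -10.5000

P = (-21.0000, -10.5000)


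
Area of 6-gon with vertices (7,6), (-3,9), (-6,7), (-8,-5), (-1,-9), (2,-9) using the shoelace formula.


sum(xi*y_{i+1}) = 7*9 - 3*7 - 6*(-5) - 8*(-9) - 1*(-9) + 2*6 = 165
sum(yi*x_{i+1}) = 6*(-3) + 9*(-6) + 7*(-8) - 5*(-1) - 9*2 - 9*7 = -204
Area = |165 + 204|/2 = 369/2 = 184.5000

184.5000 sq units


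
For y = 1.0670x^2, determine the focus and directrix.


a = 1.0670
1/(4a) = 0.2343
Focus = (0, 0.2343)
Directrix: y = -0.2343

Focus = (0, 0.2343), Directrix: y = -0.2343


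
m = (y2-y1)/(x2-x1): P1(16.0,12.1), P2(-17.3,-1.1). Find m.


dy = -1.1 - 12.1 = -13.2
dx = -17.3 - 16.0 = -33.3
m = -13.2/(-33.3) = 0.3964

m = 0.3964


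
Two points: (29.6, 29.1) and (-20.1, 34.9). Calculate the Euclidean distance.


dx = -20.1 - 29.6 = -49.7
dy = 34.9 - 29.1 = 5.8
d = sqrt(2470.09 + 33.64) = sqrt(2503.73) = 50.0373

50.0373


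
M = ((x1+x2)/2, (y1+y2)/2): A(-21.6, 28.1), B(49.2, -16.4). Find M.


Mx = (-21.6 + 49.2)/2 = 27.6/2 = 13.8000
My = (28.1 - 16.4)/2 = 11.7/2 = 5.8500

(13.8000, 5.8500)


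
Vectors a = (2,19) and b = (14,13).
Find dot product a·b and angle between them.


a·b = 2*14 + 19*13 = 28 + 247 = 275
|a| = sqrt(4+361) = 19.1050
|b| = sqrt(196+169) = 19.1050
cos(theta) = 275/(sqrt(365)*sqrt(365)) = 275/sqrt(133225) = 0.753425
theta = arccos(275/sqrt(133225)) = 41.1121 degrees

a·b = 275, theta = 41.1121 deg


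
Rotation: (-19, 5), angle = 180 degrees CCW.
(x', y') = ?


cos(180) = -1, sin(180) = 0
x' = -19*(-1) - 5*0 = 19
y' = -19*0 + 5*(-1) = -5

(19, -5)


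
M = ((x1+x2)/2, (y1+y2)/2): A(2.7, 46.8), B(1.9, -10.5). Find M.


Mx = (2.7 + 1.9)/2 = 4.6/2 = 2.3000
My = (46.8 - 10.5)/2 = 36.3/2 = 18.1500

(2.3000, 18.1500)


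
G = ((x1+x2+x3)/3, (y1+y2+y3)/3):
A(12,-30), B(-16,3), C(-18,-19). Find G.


Gx = (12- 16- 18)/3 = -22/3 = -7.3333
Gy = (-30+3- 19)/3 = -46/3 = -15.3333

G = (-7.3333, -15.3333)


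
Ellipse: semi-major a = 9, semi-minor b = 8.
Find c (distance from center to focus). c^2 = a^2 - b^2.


c^2 = 9^2 - 8^2 = 81 - 64 = 17
c = sqrt(17) = 4.1231

c = 4.1231


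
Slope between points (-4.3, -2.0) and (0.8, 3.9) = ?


dy = 3.9 + 2.0 = 5.9
dx = 0.8 + 4.3 = 5.1
m = 5.9/5.1 = 1.1569

m = 1.1569


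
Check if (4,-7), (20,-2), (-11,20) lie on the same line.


4*(-2-20) + 20*(20+ 7) - 11*(-7+ 2)
= -88 + 540 + 55 = 507

No, not collinear (determinant = 507)


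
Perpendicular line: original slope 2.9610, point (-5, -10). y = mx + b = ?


Perpendicular slope = -1/m1 = -1/2.9610 = -0.3377
b2 = y0 - m2*x0 = -10 - 5/2.9610 = -10 - 1.6886 = -11.6886

y = -0.3377x - 11.6886


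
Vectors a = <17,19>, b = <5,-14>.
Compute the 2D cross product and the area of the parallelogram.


cross = 17*(-14) - 19*5 = -238 - 95 = -333
Parallelogram area = |-333| = 333

cross = -333, parallelogram area = 333


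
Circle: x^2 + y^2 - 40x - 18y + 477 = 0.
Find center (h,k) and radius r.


h = -D/2 = 40/2 = 20
k = -E/2 = 18/2 = 9
r^2 = h^2 + k^2 - F = 400 + 81 - 477 = 4
r = 2

Center (20, 9), radius = 2


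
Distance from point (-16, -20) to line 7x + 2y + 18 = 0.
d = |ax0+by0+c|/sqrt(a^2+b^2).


|7*(-16) + 2*(-20) + 18| = |-134| = 134
sqrt(49 + 4) = sqrt(53) = 7.2801
d = 134/sqrt(53) = 18.4063

18.4063


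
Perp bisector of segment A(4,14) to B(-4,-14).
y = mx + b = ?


Midpoint = (0, 0)
Slope of AB = dy/dx = -28/(-8) = 3.5000
Perp slope = -dx/dy = -8/28 = -0.2857
b = My - (perp slope)*Mx = 0 + (-8*0)/(-28) = 0 + 0 = 0

y = -0.2857x + 0


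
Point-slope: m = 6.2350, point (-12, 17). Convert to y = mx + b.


y - 17 = 6.2350(x + 12)
y = 6.2350x + 17 - 6.2350*(-12)
y = 6.2350x + 91.8200

y = 6.2350x + 91.8200


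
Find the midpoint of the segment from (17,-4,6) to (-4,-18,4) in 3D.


Mx = (17- 4)/2 = 6.5000
My = (-4- 18)/2 = -11.0000
Mz = (6+4)/2 = 5.0000

M = (6.5000, -11.0000, 5.0000)


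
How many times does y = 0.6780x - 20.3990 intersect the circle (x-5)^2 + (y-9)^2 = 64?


Substitute y = 0.6780x - 20.3990: (x-5)^2 + (0.6780x- 20.3990-9)^2 = 64
Expand to Ax^2 + Bx + C = 0, where b-k = -29.399
A = 1+m^2 = 1.459684
B = 2(m(b-k) - h) = 2(0.6780*(-29.399) - 5) = -49.865044
C = h^2 + (b-k)^2 - r^2 = 25 + 864.301201 - 64 = 825.301201
disc = B^2-4AC = 2486.5226 - 4818.7158 = -2332.1932
disc < 0

0 intersection points


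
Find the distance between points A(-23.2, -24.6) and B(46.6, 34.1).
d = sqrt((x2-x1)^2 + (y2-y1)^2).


dx = 46.6 + 23.2 = 69.8
dy = 34.1 + 24.6 = 58.7
d = sqrt(4872.04 + 3445.69) = sqrt(8317.73) = 91.2016

91.2016


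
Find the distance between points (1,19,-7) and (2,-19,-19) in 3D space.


dx=1, dy=-38, dz=-12
d = sqrt(1+1444+144) = sqrt(1589) = 39.8623

39.8623


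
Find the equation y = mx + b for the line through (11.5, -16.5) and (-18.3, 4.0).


m = (20.5)/(-29.8) = -0.6879
b = y1 - m*x1 = -16.5 - (20.5*11.5)/(-29.8) = -16.5 + 7.9111 = -8.5889

y = -0.6879x - 8.5889


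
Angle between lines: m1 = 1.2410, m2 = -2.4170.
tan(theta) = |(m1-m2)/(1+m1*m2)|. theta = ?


m1-m2 = 3.658
1+m1*m2 = -1.999497
tan(theta) = |3.658/(-1.999497)| = 1.829460
theta = arctan(|3.658/(-1.999497)|) = 61.3386 degrees (acute angle)

61.3386 degrees


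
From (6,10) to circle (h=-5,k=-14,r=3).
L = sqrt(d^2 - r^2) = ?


d = sqrt((6+ 5)^2 + (10+ 14)^2) = sqrt(121+576) = 26.4008
L = sqrt(697.0000 - 9) = sqrt(688.0000) = 26.2298

26.2298


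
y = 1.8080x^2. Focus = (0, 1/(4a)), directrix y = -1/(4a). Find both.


a = 1.8080
1/(4a) = 0.1383
Focus = (0, 0.1383)
Directrix: y = -0.1383

Focus = (0, 0.1383), Directrix: y = -0.1383


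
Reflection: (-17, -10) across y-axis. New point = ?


Reflection rule for y-axis: (-x, y)
(-17, -10) -> (17, -10)

(17, -10)


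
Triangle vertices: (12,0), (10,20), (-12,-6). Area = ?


12*(20+ 6) = 312
10*(-6-0) = -60
-12*(0-20) = 240
sum = 492
Area = |492|/2 = 246.0000

246.0000 sq units


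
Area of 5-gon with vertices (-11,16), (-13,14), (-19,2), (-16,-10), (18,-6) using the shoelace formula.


sum(xi*y_{i+1}) = -11*14 - 13*2 - 19*(-10) - 16*(-6) + 18*16 = 394
sum(yi*x_{i+1}) = 16*(-13) + 14*(-19) + 2*(-16) - 10*18 - 6*(-11) = -620
Area = |394 + 620|/2 = 1014/2 = 507.0000

507.0000 sq units


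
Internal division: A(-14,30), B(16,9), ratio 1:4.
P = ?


Px = (1*16 + 4*(-14))/5 = -40/5 = -8.0000
Py = (1*9 + 4*30)/5 = 129/5 = 25.8000

P = (-8.0000, 25.8000)


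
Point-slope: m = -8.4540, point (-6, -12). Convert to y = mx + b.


y + 12 = -8.4540(x + 6)
y = -8.4540x - 12 + 8.4540*(-6)
y = -8.4540x - 62.7240

y = -8.4540x - 62.7240


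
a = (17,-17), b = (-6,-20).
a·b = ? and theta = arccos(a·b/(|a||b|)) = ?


a·b = 17*(-6) - 17*(-20) = -102 + 340 = 238
|a| = sqrt(289+289) = 24.0416
|b| = sqrt(36+400) = 20.8806
cos(theta) = 238/(sqrt(578)*sqrt(436)) = 238/sqrt(252008) = 0.474100
theta = arccos(238/sqrt(252008)) = 61.6992 degrees

a·b = 238, theta = 61.6992 deg


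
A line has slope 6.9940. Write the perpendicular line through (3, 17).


Perpendicular slope = -1/m1 = -1/6.9940 = -0.1430
b2 = y0 - m2*x0 = 17 + 3/6.9940 = 17 + 0.4289 = 17.4289

y = -0.1430x + 17.4289


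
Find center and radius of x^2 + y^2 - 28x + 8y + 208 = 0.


h = -D/2 = 28/2 = 14
k = -E/2 = -8/2 = -4
r^2 = h^2 + k^2 - F = 196 + 16 - 208 = 4
r = 2

Center (14, -4), radius = 2


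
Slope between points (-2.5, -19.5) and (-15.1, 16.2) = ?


dy = 16.2 + 19.5 = 35.7
dx = -15.1 + 2.5 = -12.6
m = 35.7/(-12.6) = -2.8333

m = -2.8333


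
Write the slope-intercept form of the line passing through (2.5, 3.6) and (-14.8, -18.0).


m = (-21.6)/(-17.3) = 1.2486
b = y1 - m*x1 = 3.6 - (-21.6*2.5)/(-17.3) = 3.6 - 3.1214 = 0.4786

y = 1.2486x + 0.4786


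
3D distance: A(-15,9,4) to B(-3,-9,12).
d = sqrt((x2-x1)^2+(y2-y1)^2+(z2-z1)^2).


dx=12, dy=-18, dz=8
d = sqrt(144+324+64) = sqrt(532) = 23.0651

23.0651


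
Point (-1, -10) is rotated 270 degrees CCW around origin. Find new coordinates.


cos(270) = 0, sin(270) = -1
x' = -1*0 + 10*(-1) = -10
y' = -1*(-1) - 10*0 = 1

(-10, 1)


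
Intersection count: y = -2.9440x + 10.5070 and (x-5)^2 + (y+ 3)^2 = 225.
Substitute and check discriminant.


Substitute y = -2.9440x + 10.5070: (x-5)^2 + (-2.9440x+10.5070+ 3)^2 = 225
Expand to Ax^2 + Bx + C = 0, where b-k = 13.507
A = 1+m^2 = 9.667136
B = 2(m(b-k) - h) = 2(-2.9440*13.507 - 5) = -89.529216
C = h^2 + (b-k)^2 - r^2 = 25 + 182.439049 - 225 = -17.560951
disc = B^2-4AC = 8015.4805 + 679.0564 = 8694.5369
disc > 0

2 intersection points


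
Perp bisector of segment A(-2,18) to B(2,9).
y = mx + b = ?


Midpoint = (0, 13.5)
Slope of AB = dy/dx = -9/4 = -2.2500
Perp slope = -dx/dy = 4/9 = 0.4444
b = My - (perp slope)*Mx = 13.5 + (4*0)/(-9) = 13.5 + 0 = 13.5000

y = 0.4444x + 13.5000


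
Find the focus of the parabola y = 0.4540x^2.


a = 0.4540
4a = 1.8160
focus = (0, 1/1.8160) = (0, 0.5507)

Focus = (0, 0.5507)


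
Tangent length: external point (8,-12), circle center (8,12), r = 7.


d = sqrt((8-8)^2 + (-12-12)^2) = sqrt(0+576) = 24.0000
L = sqrt(576.0000 - 49) = sqrt(527.0000) = 22.9565

22.9565


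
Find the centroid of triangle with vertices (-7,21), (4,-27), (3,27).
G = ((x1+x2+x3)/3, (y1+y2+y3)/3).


Gx = (-7+4+3)/3 = 0/3 = 0
Gy = (21- 27+27)/3 = 21/3 = 7.0000

G = (0, 7.0000)


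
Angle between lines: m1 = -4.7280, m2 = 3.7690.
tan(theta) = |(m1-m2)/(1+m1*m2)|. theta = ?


m1-m2 = -8.497
1+m1*m2 = -16.819832
tan(theta) = |-8.497/(-16.819832)| = 0.505177
theta = arctan(|-8.497/(-16.819832)|) = 26.8019 degrees (acute angle)

26.8019 degrees


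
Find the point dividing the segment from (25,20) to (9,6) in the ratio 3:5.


Px = (3*9 + 5*25)/8 = 152/8 = 19.0000
Py = (3*6 + 5*20)/8 = 118/8 = 14.7500

P = (19.0000, 14.7500)


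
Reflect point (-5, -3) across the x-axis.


Reflection rule for x-axis: (x, -y)
(-5, -3) -> (-5, 3)

(-5, 3)


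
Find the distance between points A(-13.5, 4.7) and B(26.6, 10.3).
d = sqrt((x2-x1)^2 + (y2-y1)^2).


dx = 26.6 + 13.5 = 40.1
dy = 10.3 - 4.7 = 5.6
d = sqrt(1608.01 + 31.36) = sqrt(1639.37) = 40.4891

40.4891


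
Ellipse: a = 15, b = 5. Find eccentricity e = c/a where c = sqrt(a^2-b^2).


c = sqrt(225-25) = sqrt(200) = 14.1421
e = c/a = sqrt(200)/15 = 0.9428

e = 0.9428


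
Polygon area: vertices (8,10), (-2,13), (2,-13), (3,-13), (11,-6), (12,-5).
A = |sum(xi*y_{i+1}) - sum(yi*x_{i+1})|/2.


sum(xi*y_{i+1}) = 8*13 - 2*(-13) + 2*(-13) + 3*(-6) + 11*(-5) + 12*10 = 151
sum(yi*x_{i+1}) = 10*(-2) + 13*2 - 13*3 - 13*11 - 6*12 - 5*8 = -288
Area = |151 + 288|/2 = 439/2 = 219.5000

219.5000 sq units


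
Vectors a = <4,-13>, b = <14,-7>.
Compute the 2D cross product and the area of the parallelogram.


cross = 4*(-7) + 13*14 = -28 + 182 = 154
Parallelogram area = |154| = 154

cross = 154, parallelogram area = 154


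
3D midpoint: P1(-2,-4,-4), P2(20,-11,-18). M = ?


Mx = (-2+20)/2 = 9.0000
My = (-4- 11)/2 = -7.5000
Mz = (-4- 18)/2 = -11.0000

M = (9.0000, -7.5000, -11.0000)


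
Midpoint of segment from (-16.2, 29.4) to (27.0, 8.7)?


Mx = (-16.2 + 27.0)/2 = 10.8/2 = 5.4000
My = (29.4 + 8.7)/2 = 38.1/2 = 19.0500

(5.4000, 19.0500)


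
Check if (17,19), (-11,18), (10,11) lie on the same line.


17*(18-11) - 11*(11-19) + 10*(19-18)
= 119 + 88 + 10 = 217

No, not collinear (determinant = 217)


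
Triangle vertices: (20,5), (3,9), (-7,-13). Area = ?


20*(9+ 13) = 440
3*(-13-5) = -54
-7*(5-9) = 28
sum = 414
Area = |414|/2 = 207.0000

207.0000 sq units


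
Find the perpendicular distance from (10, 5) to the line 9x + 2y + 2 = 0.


|9*10 + 2*5 + 2| = |102| = 102
sqrt(81 + 4) = sqrt(85) = 9.2195
d = 102/sqrt(85) = 11.0635

11.0635


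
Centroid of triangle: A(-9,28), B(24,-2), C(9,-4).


Gx = (-9+24+9)/3 = 24/3 = 8.0000
Gy = (28- 2- 4)/3 = 22/3 = 7.3333

G = (8.0000, 7.3333)


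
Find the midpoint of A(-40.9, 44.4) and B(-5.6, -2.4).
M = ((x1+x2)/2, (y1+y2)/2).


Mx = (-40.9 - 5.6)/2 = -46.5/2 = -23.2500
My = (44.4 - 2.4)/2 = 42.0/2 = 21.0000

(-23.2500, 21.0000)


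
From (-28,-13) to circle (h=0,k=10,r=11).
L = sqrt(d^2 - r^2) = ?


d = sqrt((-28-0)^2 + (-13-10)^2) = sqrt(784+529) = 36.2353
L = sqrt(1313.0000 - 121) = sqrt(1192.0000) = 34.5254

34.5254


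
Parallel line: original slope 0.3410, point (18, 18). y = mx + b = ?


Parallel lines have equal slopes.
m2 = 0.3410
b2 = 18 - 0.3410*18 = 11.8620

y = 0.3410x + 11.8620


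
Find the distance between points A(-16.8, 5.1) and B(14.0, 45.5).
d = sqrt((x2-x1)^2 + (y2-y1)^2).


dx = 14.0 + 16.8 = 30.8
dy = 45.5 - 5.1 = 40.4
d = sqrt(948.64 + 1632.16) = sqrt(2580.8) = 50.8016

50.8016


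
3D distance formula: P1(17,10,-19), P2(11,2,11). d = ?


dx=-6, dy=-8, dz=30
d = sqrt(36+64+900) = sqrt(1000) = 31.6228

31.6228


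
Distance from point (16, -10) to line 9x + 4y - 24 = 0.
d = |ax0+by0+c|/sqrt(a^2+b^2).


|9*16 + 4*(-10) - 24| = |80| = 80
sqrt(81 + 16) = sqrt(97) = 9.8489
d = 80/sqrt(97) = 8.1228

8.1228


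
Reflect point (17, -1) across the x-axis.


Reflection rule for x-axis: (x, -y)
(17, -1) -> (17, 1)

(17, 1)


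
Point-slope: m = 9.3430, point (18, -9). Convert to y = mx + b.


y + 9 = 9.3430(x - 18)
y = 9.3430x - 9 - 9.3430*18
y = 9.3430x - 177.1740

y = 9.3430x - 177.1740


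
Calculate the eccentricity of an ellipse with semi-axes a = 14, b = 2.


c = sqrt(196-4) = sqrt(192) = 13.8564
e = c/a = sqrt(192)/14 = 0.9897

e = 0.9897


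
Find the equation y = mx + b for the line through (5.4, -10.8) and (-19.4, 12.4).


m = (23.2)/(-24.8) = -0.9355
b = y1 - m*x1 = -10.8 - (23.2*5.4)/(-24.8) = -10.8 + 5.0516 = -5.7484

y = -0.9355x - 5.7484


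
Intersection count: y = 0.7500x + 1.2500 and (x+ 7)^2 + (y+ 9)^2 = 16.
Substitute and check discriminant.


Substitute y = 0.7500x + 1.2500: (x+ 7)^2 + (0.7500x+1.2500+ 9)^2 = 16
Expand to Ax^2 + Bx + C = 0, where b-k = 10.25
A = 1+m^2 = 1.5625
B = 2(m(b-k) - h) = 2(0.7500*10.25 + 7) = 29.375
C = h^2 + (b-k)^2 - r^2 = 49 + 105.0625 - 16 = 138.0625
disc = B^2-4AC = 862.8906 - 862.8906 = 0
disc = 0

1 intersection point (tangent)


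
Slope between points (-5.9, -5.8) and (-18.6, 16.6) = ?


dy = 16.6 + 5.8 = 22.4
dx = -18.6 + 5.9 = -12.7
m = 22.4/(-12.7) = -1.7638

m = -1.7638


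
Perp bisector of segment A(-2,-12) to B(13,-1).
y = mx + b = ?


Midpoint = (5.5, -6.5)
Slope of AB = dy/dx = 11/15 = 0.7333
Perp slope = -dx/dy = -15/11 = -1.3636
b = My - (perp slope)*Mx = -6.5 + (15*5.5)/11 = -6.5 + 7.5000 = 1.0000

y = -1.3636x + 1.0000


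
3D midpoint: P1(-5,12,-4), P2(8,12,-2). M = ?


Mx = (-5+8)/2 = 1.5000
My = (12+12)/2 = 12.0000
Mz = (-4- 2)/2 = -3.0000

M = (1.5000, 12.0000, -3.0000)


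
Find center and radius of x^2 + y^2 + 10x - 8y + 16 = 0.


h = -D/2 = -10/2 = -5
k = -E/2 = 8/2 = 4
r^2 = h^2 + k^2 - F = 25 + 16 - 16 = 25
r = 5

Center (-5, 4), radius = 5


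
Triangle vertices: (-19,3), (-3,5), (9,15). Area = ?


-19*(5-15) = 190
-3*(15-3) = -36
9*(3-5) = -18
sum = 136
Area = |136|/2 = 68.0000

68.0000 sq units


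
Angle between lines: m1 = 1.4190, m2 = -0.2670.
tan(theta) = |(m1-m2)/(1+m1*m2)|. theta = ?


m1-m2 = 1.686
1+m1*m2 = 0.621127
tan(theta) = |1.686/0.621127| = 2.714421
theta = arctan(|1.686/0.621127|) = 69.7761 degrees (acute angle)

69.7761 degrees


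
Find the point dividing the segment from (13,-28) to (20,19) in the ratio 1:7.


Px = (1*20 + 7*13)/8 = 111/8 = 13.8750
Py = (1*19 + 7*(-28))/8 = -177/8 = -22.1250

P = (13.8750, -22.1250)


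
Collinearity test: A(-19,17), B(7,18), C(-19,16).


-19*(18-16) + 7*(16-17) - 19*(17-18)
= -38 - 7 + 19 = -26

No, not collinear (determinant = -26)


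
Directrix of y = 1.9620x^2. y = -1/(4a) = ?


a = 1.9620
1/(4a) = 0.1274
directrix: y = -0.1274 = -0.1274

y = -0.1274


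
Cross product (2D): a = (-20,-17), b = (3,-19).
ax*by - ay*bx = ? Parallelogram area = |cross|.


cross = -20*(-19) + 17*3 = 380 + 51 = 431
Parallelogram area = |431| = 431

cross = 431, parallelogram area = 431


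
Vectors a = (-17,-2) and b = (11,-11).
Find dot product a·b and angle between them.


a·b = -17*11 - 2*(-11) = -187 + 22 = -165
|a| = sqrt(289+4) = 17.1172
|b| = sqrt(121+121) = 15.5563
cos(theta) = -165/(sqrt(293)*sqrt(242)) = -165/sqrt(70906) = -0.619644
theta = arccos(-165/sqrt(70906)) = 128.2902 degrees

a·b = -165, theta = 128.2902 deg


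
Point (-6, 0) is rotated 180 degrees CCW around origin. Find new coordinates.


cos(180) = -1, sin(180) = 0
x' = -6*(-1) - 0*0 = 6
y' = -6*0 + 0*(-1) = 0

(6, 0)


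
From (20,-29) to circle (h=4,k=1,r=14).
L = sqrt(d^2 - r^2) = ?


d = sqrt((20-4)^2 + (-29-1)^2) = sqrt(256+900) = 34.0000
L = sqrt(1156.0000 - 196) = sqrt(960.0000) = 30.9839

30.9839


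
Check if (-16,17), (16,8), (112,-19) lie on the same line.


-16*(8+ 19) + 16*(-19-17) + 112*(17-8)
= -432 - 576 + 1008 = 0

Yes, collinear (determinant = 0)


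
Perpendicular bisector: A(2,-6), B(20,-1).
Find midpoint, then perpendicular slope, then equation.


Midpoint = (11, -3.5)
Slope of AB = dy/dx = 5/18 = 0.2778
Perp slope = -dx/dy = -18/5 = -3.6000
b = My - (perp slope)*Mx = -3.5 + (18*11)/5 = -3.5 + 39.6000 = 36.1000

y = -3.6000x + 36.1000


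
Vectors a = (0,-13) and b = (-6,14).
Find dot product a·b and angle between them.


a·b = 0*(-6) - 13*14 = 0 - 182 = -182
|a| = sqrt(0+169) = 13.0000
|b| = sqrt(36+196) = 15.2315
cos(theta) = -182/(sqrt(169)*sqrt(232)) = -182/sqrt(39208) = -0.919145
theta = arccos(-182/sqrt(39208)) = 156.8014 degrees

a·b = -182, theta = 156.8014 deg


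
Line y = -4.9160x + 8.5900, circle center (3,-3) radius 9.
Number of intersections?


Substitute y = -4.9160x + 8.5900: (x-3)^2 + (-4.9160x+8.5900+ 3)^2 = 81
Expand to Ax^2 + Bx + C = 0, where b-k = 11.59
A = 1+m^2 = 25.167056
B = 2(m(b-k) - h) = 2(-4.9160*11.59 - 3) = -119.95288
C = h^2 + (b-k)^2 - r^2 = 9 + 134.3281 - 81 = 62.3281
disc = B^2-4AC = 14388.6934 - 6274.4591 = 8114.2343
disc > 0

2 intersection points


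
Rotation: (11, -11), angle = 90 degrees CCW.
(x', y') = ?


cos(90) = 0, sin(90) = 1
x' = 11*0 + 11*1 = 11
y' = 11*1 - 11*0 = 11

(11, 11)


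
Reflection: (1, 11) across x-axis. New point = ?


Reflection rule for x-axis: (x, -y)
(1, 11) -> (1, -11)

(1, -11)


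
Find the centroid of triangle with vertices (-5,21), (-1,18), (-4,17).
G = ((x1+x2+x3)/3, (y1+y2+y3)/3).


Gx = (-5- 1- 4)/3 = -10/3 = -3.3333
Gy = (21+18+17)/3 = 56/3 = 18.6667

G = (-3.3333, 18.6667)


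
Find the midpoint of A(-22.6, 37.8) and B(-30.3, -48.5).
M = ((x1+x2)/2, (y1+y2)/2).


Mx = (-22.6 - 30.3)/2 = -52.9/2 = -26.4500
My = (37.8 - 48.5)/2 = -10.7/2 = -5.3500

(-26.4500, -5.3500)


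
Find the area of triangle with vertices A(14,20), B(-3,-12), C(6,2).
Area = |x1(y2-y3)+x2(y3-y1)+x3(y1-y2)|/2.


14*(-12-2) = -196
-3*(2-20) = 54
6*(20+ 12) = 192
sum = 50
Area = |50|/2 = 25.0000

25.0000 sq units


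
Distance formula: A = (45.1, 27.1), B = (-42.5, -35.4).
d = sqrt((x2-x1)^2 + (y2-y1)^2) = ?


dx = -42.5 - 45.1 = -87.6
dy = -35.4 - 27.1 = -62.5
d = sqrt(7673.76 + 3906.25) = sqrt(11580.01) = 107.6105

107.6105


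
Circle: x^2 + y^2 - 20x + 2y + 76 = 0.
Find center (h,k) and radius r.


h = -D/2 = 20/2 = 10
k = -E/2 = -2/2 = -1
r^2 = h^2 + k^2 - F = 100 + 1 - 76 = 25
r = 5

Center (10, -1), radius = 5


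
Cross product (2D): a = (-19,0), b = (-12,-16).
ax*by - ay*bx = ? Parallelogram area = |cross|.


cross = -19*(-16) - 0*(-12) = 304 - 0 = 304
Parallelogram area = |304| = 304

cross = 304, parallelogram area = 304


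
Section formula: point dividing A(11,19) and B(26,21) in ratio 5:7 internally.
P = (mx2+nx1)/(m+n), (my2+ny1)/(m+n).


Px = (5*26 + 7*11)/12 = 207/12 = 17.2500
Py = (5*21 + 7*19)/12 = 238/12 = 19.8333

P = (17.2500, 19.8333)


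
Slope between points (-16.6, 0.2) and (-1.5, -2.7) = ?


dy = -2.7 - 0.2 = -2.9
dx = -1.5 + 16.6 = 15.1
m = -2.9/15.1 = -0.1921

m = -0.1921


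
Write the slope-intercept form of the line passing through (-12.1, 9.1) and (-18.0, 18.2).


m = (9.1)/(-5.9) = -1.5424
b = y1 - m*x1 = 9.1 - (9.1*(-12.1))/(-5.9) = 9.1 - 18.6627 = -9.5627

y = -1.5424x - 9.5627


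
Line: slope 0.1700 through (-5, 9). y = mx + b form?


y - 9 = 0.1700(x + 5)
y = 0.1700x + 9 - 0.1700*(-5)
y = 0.1700x + 9.8500

y = 0.1700x + 9.8500


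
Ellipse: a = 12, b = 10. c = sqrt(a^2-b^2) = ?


c^2 = 12^2 - 10^2 = 144 - 100 = 44
c = sqrt(44) = 6.6332

c = 6.6332


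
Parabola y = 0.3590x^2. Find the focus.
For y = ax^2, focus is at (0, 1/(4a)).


a = 0.3590
4a = 1.4360
focus = (0, 1/1.4360) = (0, 0.6964)

Focus = (0, 0.6964)


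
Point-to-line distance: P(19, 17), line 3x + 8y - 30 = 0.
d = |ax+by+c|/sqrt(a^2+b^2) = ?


|3*19 + 8*17 - 30| = |163| = 163
sqrt(9 + 64) = sqrt(73) = 8.5440
d = 163/sqrt(73) = 19.0777

19.0777


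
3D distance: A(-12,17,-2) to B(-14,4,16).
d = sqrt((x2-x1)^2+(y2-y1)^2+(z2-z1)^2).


dx=-2, dy=-13, dz=18
d = sqrt(4+169+324) = sqrt(497) = 22.2935

22.2935


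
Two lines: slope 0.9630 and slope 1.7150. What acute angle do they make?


m1-m2 = -0.752
1+m1*m2 = 2.651545
tan(theta) = |-0.752/2.651545| = 0.283608
theta = arctan(|-0.752/2.651545|) = 15.8338 degrees (acute angle)

15.8338 degrees


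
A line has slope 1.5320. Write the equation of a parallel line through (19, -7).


Parallel lines have equal slopes.
m2 = 1.5320
b2 = -7 - 1.5320*19 = -36.1080

y = 1.5320x - 36.1080


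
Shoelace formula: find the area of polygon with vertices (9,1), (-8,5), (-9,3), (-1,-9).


sum(xi*y_{i+1}) = 9*5 - 8*3 - 9*(-9) - 1*1 = 101
sum(yi*x_{i+1}) = 1*(-8) + 5*(-9) + 3*(-1) - 9*9 = -137
Area = |101 + 137|/2 = 238/2 = 119.0000

119.0000 sq units


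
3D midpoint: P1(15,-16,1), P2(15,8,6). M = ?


Mx = (15+15)/2 = 15.0000
My = (-16+8)/2 = -4.0000
Mz = (1+6)/2 = 3.5000

M = (15.0000, -4.0000, 3.5000)


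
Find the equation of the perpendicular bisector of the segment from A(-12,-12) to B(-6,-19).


Midpoint = (-9, -15.5)
Slope of AB = dy/dx = -7/6 = -1.1667
Perp slope = -dx/dy = 6/7 = 0.8571
b = My - (perp slope)*Mx = -15.5 + (6*(-9))/(-7) = -15.5 + 7.7143 = -7.7857

y = 0.8571x - 7.7857


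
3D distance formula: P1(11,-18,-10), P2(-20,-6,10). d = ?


dx=-31, dy=12, dz=20
d = sqrt(961+144+400) = sqrt(1505) = 38.7943

38.7943


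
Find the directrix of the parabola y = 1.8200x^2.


a = 1.8200
1/(4a) = 0.1374
directrix: y = -0.1374 = -0.1374

y = -0.1374


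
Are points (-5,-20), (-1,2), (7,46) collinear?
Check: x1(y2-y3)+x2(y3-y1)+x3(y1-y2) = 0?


-5*(2-46) - 1*(46+ 20) + 7*(-20-2)
= 220 - 66 - 154 = 0

Yes, collinear (determinant = 0)


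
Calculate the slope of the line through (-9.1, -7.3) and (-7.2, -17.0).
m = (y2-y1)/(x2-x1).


dy = -17.0 + 7.3 = -9.7
dx = -7.2 + 9.1 = 1.9
m = -9.7/1.9 = -5.1053

m = -5.1053


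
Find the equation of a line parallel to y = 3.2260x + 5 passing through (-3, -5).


Parallel lines have equal slopes.
m2 = 3.2260
b2 = -5 - 3.2260*(-3) = 4.6780

y = 3.2260x + 4.6780


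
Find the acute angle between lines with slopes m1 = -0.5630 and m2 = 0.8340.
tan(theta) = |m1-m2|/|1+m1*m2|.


m1-m2 = -1.397
1+m1*m2 = 0.530458
tan(theta) = |-1.397/0.530458| = 2.633573
theta = arctan(|-1.397/0.530458|) = 69.2076 degrees (acute angle)

69.2076 degrees


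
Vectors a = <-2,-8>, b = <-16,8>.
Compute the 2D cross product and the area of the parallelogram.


cross = -2*8 + 8*(-16) = -16 - 128 = -144
Parallelogram area = |-144| = 144

cross = -144, parallelogram area = 144


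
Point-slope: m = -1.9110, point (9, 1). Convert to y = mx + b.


y - 1 = -1.9110(x - 9)
y = -1.9110x + 1 + 1.9110*9
y = -1.9110x + 18.1990

y = -1.9110x + 18.1990


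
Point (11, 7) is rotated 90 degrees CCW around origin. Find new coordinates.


cos(90) = 0, sin(90) = 1
x' = 11*0 - 7*1 = -7
y' = 11*1 + 7*0 = 11

(-7, 11)


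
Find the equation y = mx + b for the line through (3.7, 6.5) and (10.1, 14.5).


m = (8.0)/(6.4) = 1.2500
b = y1 - m*x1 = 6.5 - (8.0*3.7)/(6.4) = 6.5 - 4.6250 = 1.8750

y = 1.2500x + 1.8750


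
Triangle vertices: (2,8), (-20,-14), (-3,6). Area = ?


2*(-14-6) = -40
-20*(6-8) = 40
-3*(8+ 14) = -66
sum = -66
Area = |-66|/2 = 33.0000

33.0000 sq units


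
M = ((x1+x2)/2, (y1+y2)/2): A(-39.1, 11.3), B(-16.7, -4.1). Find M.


Mx = (-39.1 - 16.7)/2 = -55.8/2 = -27.9000
My = (11.3 - 4.1)/2 = 7.2/2 = 3.6000

(-27.9000, 3.6000)


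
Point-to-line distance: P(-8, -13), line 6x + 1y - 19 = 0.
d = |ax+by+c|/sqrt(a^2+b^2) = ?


|6*(-8) + 1*(-13) - 19| = |-80| = 80
sqrt(36 + 1) = sqrt(37) = 6.0828
d = 80/sqrt(37) = 13.1519

13.1519
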